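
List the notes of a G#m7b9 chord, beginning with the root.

G# B D# F# A

Root G#, quality minor seventh flat nine:
Root: G#
Minor 3rd (3rd): B
Perfect 5th (5th): D#
Minor 7th (7th): F#
Minor 9th (9th): A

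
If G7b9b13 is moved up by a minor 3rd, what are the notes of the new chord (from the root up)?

A minor 3rd up from G is Bb, so the new chord is Bb dominant seventh flat nine flat thirteen.
- root: Bb
- major 3rd: D
- perfect 5th: F
- minor 7th: Ab
- minor 9th: Cb
- minor 13th: Gb

Bb  D  F  Ab  Cb  Gb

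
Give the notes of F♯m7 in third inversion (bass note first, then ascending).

In root position, F♯m7 is F#–A–C#–E.
Third inversion puts the seventh (E) in the bass.

E – F# – A – C#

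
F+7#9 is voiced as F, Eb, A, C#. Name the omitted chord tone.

F+7#9 = F, A, C#, Eb, G#. The voicing lacks the 9th (augmented 9th), G#.

G#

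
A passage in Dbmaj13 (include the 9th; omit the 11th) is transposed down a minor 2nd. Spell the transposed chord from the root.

Transposed root: D♭ → C (minor 2nd down). So we spell C major thirteenth:
- root: C
- major 3rd: E
- perfect 5th: G
- major 7th: B
- major 9th: D
- major 13th: A

C, E, G, B, D, A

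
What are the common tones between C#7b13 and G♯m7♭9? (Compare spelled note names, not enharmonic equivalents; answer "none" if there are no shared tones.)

C#7b13 = C#, E#, G#, B, A.
G♯m7♭9 = G#, B, D#, F#, A.
Shared: G#, B, A.

G#  B  A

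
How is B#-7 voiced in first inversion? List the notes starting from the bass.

B#-7 = B#–D#–F##–A#; first inversion → third (D#) lowest.

D#, F##, A#, B#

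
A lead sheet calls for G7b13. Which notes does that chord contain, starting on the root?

G, B, D, F, Eb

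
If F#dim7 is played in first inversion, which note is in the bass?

F#dim7 in root position is F♯–A–C–E♭.
First inversion places the third in the bass, which is A.

A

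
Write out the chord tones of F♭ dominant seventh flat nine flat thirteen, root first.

F♭ dominant seventh flat nine flat thirteen is a dominant seventh flat nine flat thirteen built on F-flat.
root → F-flat
3rd (major 3rd) → A-flat
5th (perfect 5th) → C-flat
7th (minor 7th) → E-double-flat
9th (minor 9th) → G-double-flat
13th (minor 13th) → D-double-flat

F-flat – A-flat – C-flat – E-double-flat – G-double-flat – D-double-flat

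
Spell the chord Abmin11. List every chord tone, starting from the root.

Root Ab, quality minor eleventh:
- root: Ab
- minor 3rd: Cb
- perfect 5th: Eb
- minor 7th: Gb
- major 9th: Bb
- perfect 11th: Db

Ab  Cb  Eb  Gb  Bb  Db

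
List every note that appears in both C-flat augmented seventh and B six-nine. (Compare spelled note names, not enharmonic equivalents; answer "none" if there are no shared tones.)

none

C-flat augmented seventh: C-flat E-flat G B-double-flat
B six-nine: B D-sharp F-sharp G-sharp C-sharp
Common to both → none.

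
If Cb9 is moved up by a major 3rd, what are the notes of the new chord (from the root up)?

Cb up a major 3rd → Eb. New chord: Eb dominant ninth.
Eb — root
G — major 3rd
Bb — perfect 5th
Db — minor 7th
F — major 9th

Eb, G, Bb, Db, F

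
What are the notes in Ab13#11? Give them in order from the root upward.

Ab, C, Eb, Gb, Bb, D, F

Root Ab, quality dominant thirteenth sharp eleven:
Ab — root
C — major 3rd
Eb — perfect 5th
Gb — minor 7th
Bb — major 9th
D — augmented 11th
F — major 13th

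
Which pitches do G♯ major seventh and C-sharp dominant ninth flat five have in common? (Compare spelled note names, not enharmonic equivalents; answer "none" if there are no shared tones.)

D-sharp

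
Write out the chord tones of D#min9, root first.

D#  F#  A#  C#  E#

D#min9 is a minor ninth built on D#.
- root: D#
- minor 3rd: F#
- perfect 5th: A#
- minor 7th: C#
- major 9th: E#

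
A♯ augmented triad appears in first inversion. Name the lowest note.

C-double-sharp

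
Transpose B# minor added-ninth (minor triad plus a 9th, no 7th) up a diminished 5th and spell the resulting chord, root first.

A diminished 5th up from B-sharp is F-sharp, so the new chord is F-sharp minor added-ninth.
F-sharp — root
A — minor 3rd
C-sharp — perfect 5th
G-sharp — major 9th

F-sharp A C-sharp G-sharp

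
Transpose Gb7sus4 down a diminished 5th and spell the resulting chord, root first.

C, F, G, Bb

Transposed root: Gb → C (diminished 5th down). So we spell C dominant seventh suspended fourth:
- root: C
- perfect 4th: F
- perfect 5th: G
- minor 7th: Bb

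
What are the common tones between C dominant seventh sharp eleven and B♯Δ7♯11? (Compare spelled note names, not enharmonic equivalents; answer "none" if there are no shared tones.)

C dominant seventh sharp eleven: C E G Bb F#
B♯Δ7♯11: B# D## F## A## E##
Common to both → none.

none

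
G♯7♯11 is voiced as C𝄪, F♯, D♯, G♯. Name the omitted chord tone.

G♯7♯11 = G♯, B♯, D♯, F♯, C𝄪. The voicing lacks the 3rd (major 3rd), B♯.

B♯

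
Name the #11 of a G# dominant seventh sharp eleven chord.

G# dominant seventh sharp eleven is built on G-sharp; its 11th is an augmented 11th above the root.
A fourth above G uses the letter C, and the augmented 11th above G-sharp is C-double-sharp.

C-double-sharp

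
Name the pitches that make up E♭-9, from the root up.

E♭-9: minor ninth on E♭.
root → E♭
3rd (minor 3rd) → G♭
5th (perfect 5th) → B♭
7th (minor 7th) → D♭
9th (major 9th) → F

E♭  G♭  B♭  D♭  F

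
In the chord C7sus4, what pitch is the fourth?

F

C7sus4 is built on C; its 4th is a perfect 4th above the root.
A fourth above C uses the letter F, and the perfect 4th above C is F.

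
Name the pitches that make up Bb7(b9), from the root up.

Root Bb, quality dominant seventh flat nine:
Root: Bb
Major 3rd (3rd): D
Perfect 5th (5th): F
Minor 7th (7th): Ab
Minor 9th (9th): Cb

Bb – D – F – Ab – Cb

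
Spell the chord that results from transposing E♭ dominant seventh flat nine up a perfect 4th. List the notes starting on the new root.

A perfect 4th up from Eb is Ab, so the new chord is Ab dominant seventh flat nine.
root → Ab
3rd (major 3rd) → C
5th (perfect 5th) → Eb
7th (minor 7th) → Gb
9th (minor 9th) → Bbb

Ab – C – Eb – Gb – Bbb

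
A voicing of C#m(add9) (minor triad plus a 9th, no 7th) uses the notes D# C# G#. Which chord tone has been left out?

The full C#m(add9) chord is C#, E, G#, D#.
Comparing with the voicing, the minor 3rd (3rd) — E — is absent.

E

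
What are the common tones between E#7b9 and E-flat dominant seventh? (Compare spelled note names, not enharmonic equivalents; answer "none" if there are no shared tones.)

none

E#7b9: E# G## B# D# F#
E-flat dominant seventh: Eb G Bb Db
Common to both → none.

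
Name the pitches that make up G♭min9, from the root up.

G♭min9: minor ninth on Gb.
- root: Gb
- minor 3rd: Bbb
- perfect 5th: Db
- minor 7th: Fb
- major 9th: Ab

Gb  Bbb  Db  Fb  Ab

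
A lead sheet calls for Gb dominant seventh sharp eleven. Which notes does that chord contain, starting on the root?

G-flat, B-flat, D-flat, F-flat, C

Gb dominant seventh sharp eleven is a dominant seventh sharp eleven built on G-flat.
root → G-flat
3rd (major 3rd) → B-flat
5th (perfect 5th) → D-flat
7th (minor 7th) → F-flat
11th (augmented 11th) → C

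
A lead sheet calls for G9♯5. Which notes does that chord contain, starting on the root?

G B D♯ F A

G9♯5: dominant ninth sharp five on G.
G — root
B — major 3rd
D♯ — augmented 5th
F — minor 7th
A — major 9th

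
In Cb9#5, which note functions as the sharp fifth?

Root of Cb9#5 = Cb. The 5th is an augmented 5th: Cb up an augmented 5th → G.

G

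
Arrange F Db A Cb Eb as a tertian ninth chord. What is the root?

Db

Arranged so that each adjacent pair is a third by letter name: Db – F – A – Cb – Eb.
The bottom of that stack, Db, is the root (this is Db dominant ninth sharp five).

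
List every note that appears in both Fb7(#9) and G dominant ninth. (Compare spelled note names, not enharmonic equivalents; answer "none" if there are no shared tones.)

G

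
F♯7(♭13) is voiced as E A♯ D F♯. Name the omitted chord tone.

The full F♯7(♭13) chord is F♯, A♯, C♯, E, D.
Comparing with the voicing, the perfect 5th (5th) — C♯ — is absent.

C♯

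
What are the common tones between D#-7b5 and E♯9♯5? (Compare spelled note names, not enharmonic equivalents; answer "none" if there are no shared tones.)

D#

D#-7b5 = D#, F#, A, C#.
E♯9♯5 = E#, G##, B##, D#, F##.
Shared: D#.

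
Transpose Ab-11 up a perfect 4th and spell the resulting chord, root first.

Transposed root: Ab → Db (perfect 4th up). So we spell Db minor eleventh:
- root: Db
- minor 3rd: Fb
- perfect 5th: Ab
- minor 7th: Cb
- major 9th: Eb
- perfect 11th: Gb

Db, Fb, Ab, Cb, Eb, Gb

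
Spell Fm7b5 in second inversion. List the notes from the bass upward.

In root position, Fm7b5 is F–A♭–C♭–E♭.
Second inversion puts the fifth (C♭) in the bass.

C♭ – E♭ – F – A♭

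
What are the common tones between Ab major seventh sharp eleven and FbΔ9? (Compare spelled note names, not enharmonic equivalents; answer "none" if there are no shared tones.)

Ab major seventh sharp eleven: Ab C Eb G D
FbΔ9: Fb Ab Cb Eb Gb
Common to both → Ab, Eb.

Ab  Eb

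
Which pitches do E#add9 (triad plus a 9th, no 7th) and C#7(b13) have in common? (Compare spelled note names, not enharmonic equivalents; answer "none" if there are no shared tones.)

E#

E#add9 = E#, G##, B#, F##.
C#7(b13) = C#, E#, G#, B, A.
Shared: E#.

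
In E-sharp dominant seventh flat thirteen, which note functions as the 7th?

D#

Root of E-sharp dominant seventh flat thirteen = E#. The 7th is a minor 7th: E# up a minor 7th → D#.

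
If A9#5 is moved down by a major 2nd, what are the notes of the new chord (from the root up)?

A down a major 2nd → G. New chord: G dominant ninth sharp five.
root → G
3rd (major 3rd) → B
5th (augmented 5th) → D#
7th (minor 7th) → F
9th (major 9th) → A

G  B  D#  F  A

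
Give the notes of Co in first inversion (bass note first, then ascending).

Co = C–Eb–Gb; first inversion → third (Eb) lowest.

Eb Gb C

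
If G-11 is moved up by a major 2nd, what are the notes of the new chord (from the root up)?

G up a major 2nd → A. New chord: A minor eleventh.
A — root
C — minor 3rd
E — perfect 5th
G — minor 7th
B — major 9th
D — perfect 11th

A, C, E, G, B, D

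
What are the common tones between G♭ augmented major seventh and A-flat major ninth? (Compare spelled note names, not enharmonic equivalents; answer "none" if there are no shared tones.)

B-flat

G♭ augmented major seventh: G-flat B-flat D F
A-flat major ninth: A-flat C E-flat G B-flat
Common to both → B-flat.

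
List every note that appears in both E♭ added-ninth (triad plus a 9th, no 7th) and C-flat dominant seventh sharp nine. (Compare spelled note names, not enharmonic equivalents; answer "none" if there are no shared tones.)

E-flat

E♭ added-ninth = E-flat, G, B-flat, F.
C-flat dominant seventh sharp nine = C-flat, E-flat, G-flat, B-double-flat, D.
Shared: E-flat.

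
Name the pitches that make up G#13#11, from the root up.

Root G#, quality dominant thirteenth sharp eleven:
Root: G#
Major 3rd (3rd): B#
Perfect 5th (5th): D#
Minor 7th (7th): F#
Major 9th (9th): A#
Augmented 11th (11th): C##
Major 13th (13th): E#

G# B# D# F# A# C## E#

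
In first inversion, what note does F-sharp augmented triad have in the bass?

A♯

F-sharp augmented triad in root position is F♯–A♯–C𝄪.
First inversion places the third in the bass, which is A♯.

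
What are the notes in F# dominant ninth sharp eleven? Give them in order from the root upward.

F-sharp – A-sharp – C-sharp – E – G-sharp – B-sharp

Root F-sharp, quality dominant ninth sharp eleven:
- root: F-sharp
- major 3rd: A-sharp
- perfect 5th: C-sharp
- minor 7th: E
- major 9th: G-sharp
- augmented 11th: B-sharp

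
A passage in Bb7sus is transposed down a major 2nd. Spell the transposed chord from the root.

Ab, Db, Eb, Gb

Transposed root: Bb → Ab (major 2nd down). So we spell Ab dominant seventh suspended fourth:
Root: Ab
Perfect 4th (4th): Db
Perfect 5th (5th): Eb
Minor 7th (7th): Gb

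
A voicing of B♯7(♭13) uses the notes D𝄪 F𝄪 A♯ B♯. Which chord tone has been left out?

G♯

The full B♯7(♭13) chord is B♯, D𝄪, F𝄪, A♯, G♯.
Comparing with the voicing, the minor 13th (13th) — G♯ — is absent.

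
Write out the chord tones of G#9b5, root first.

G#9b5: dominant ninth flat five on G#.
G# — root
B# — major 3rd
D — diminished 5th
F# — minor 7th
A# — major 9th

G#  B#  D  F#  A#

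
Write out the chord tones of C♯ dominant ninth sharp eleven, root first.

C-sharp – E-sharp – G-sharp – B – D-sharp – F-double-sharp

C♯ dominant ninth sharp eleven: dominant ninth sharp eleven on C-sharp.
- root: C-sharp
- major 3rd: E-sharp
- perfect 5th: G-sharp
- minor 7th: B
- major 9th: D-sharp
- augmented 11th: F-double-sharp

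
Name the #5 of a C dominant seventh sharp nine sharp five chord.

C dominant seventh sharp nine sharp five is built on C; its 5th is an augmented 5th above the root.
A fifth above C uses the letter G, and the augmented 5th above C is G#.

G#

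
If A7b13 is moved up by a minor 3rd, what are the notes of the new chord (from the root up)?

A minor 3rd up from A is C, so the new chord is C dominant seventh flat thirteen.
root → C
3rd (major 3rd) → E
5th (perfect 5th) → G
7th (minor 7th) → Bb
13th (minor 13th) → Ab

C, E, G, Bb, Ab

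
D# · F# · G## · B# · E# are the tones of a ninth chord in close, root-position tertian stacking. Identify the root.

Arranged so that each adjacent pair is a third by letter name: E# – G## – B# – D# – F#.
The bottom of that stack, E#, is the root (this is E# dominant seventh flat nine).

E#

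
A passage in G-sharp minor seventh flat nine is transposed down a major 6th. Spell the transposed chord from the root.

A major 6th down from G-sharp is B, so the new chord is B minor seventh flat nine.
Root: B
Minor 3rd (3rd): D
Perfect 5th (5th): F-sharp
Minor 7th (7th): A
Minor 9th (9th): C

B, D, F-sharp, A, C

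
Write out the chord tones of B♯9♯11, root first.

B♯ – D𝄪 – F𝄪 – A♯ – C𝄪 – E𝄪

B♯9♯11: dominant ninth sharp eleven on B♯.
B♯ — root
D𝄪 — major 3rd
F𝄪 — perfect 5th
A♯ — minor 7th
C𝄪 — major 9th
E𝄪 — augmented 11th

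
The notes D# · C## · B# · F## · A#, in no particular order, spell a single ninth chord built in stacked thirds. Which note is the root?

B#

Stacking in thirds gives B# – D# – F## – A# – C##, so B# is the root — B# minor ninth.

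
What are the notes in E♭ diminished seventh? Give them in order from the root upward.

Root Eb, quality diminished seventh:
Root: Eb
Minor 3rd (3rd): Gb
Diminished 5th (5th): Bbb
Diminished 7th (7th): Dbb

Eb  Gb  Bbb  Dbb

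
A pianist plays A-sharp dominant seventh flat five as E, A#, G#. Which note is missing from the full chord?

A-sharp dominant seventh flat five = A#, C##, E, G#. The voicing lacks the 3rd (major 3rd), C##.

C##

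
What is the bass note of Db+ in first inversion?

F

Db+ = Db–F–A. First inversion → third in the bass = F.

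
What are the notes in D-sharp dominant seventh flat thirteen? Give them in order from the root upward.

D#, F##, A#, C#, B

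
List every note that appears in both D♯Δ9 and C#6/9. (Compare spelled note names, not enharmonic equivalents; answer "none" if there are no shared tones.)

D♯Δ9 = D#, F##, A#, C##, E#.
C#6/9 = C#, E#, G#, A#, D#.
Shared: D#, A#, E#.

D# A# E#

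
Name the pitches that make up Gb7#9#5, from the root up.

G♭, B♭, D, F♭, A

Root G♭, quality dominant seventh sharp nine sharp five:
- root: G♭
- major 3rd: B♭
- augmented 5th: D
- minor 7th: F♭
- augmented 9th: A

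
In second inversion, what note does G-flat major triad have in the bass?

Db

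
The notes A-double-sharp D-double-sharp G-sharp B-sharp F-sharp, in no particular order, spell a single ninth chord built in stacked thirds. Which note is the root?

G-sharp

Stacking in thirds gives G-sharp – B-sharp – D-double-sharp – F-sharp – A-double-sharp, so G-sharp is the root — G-sharp dominant seventh sharp nine sharp five.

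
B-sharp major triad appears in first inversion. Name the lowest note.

D-double-sharp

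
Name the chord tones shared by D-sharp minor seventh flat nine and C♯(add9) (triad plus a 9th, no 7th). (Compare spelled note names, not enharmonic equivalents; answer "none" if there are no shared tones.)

D-sharp minor seventh flat nine: D# F# A# C# E
C♯(add9): C# E# G# D#
Common to both → D#, C#.

D# – C#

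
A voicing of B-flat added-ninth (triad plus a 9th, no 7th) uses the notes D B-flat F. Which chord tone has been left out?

The full B-flat added-ninth chord is B-flat, D, F, C.
Comparing with the voicing, the major 9th (9th) — C — is absent.

C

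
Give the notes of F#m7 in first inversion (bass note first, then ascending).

In root position, F#m7 is F♯–A–C♯–E.
First inversion puts the third (A) in the bass.

A, C♯, E, F♯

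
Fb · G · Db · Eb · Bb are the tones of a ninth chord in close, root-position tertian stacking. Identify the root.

Arranged so that each adjacent pair is a third by letter name: Eb – G – Bb – Db – Fb.
The bottom of that stack, Eb, is the root (this is Eb dominant seventh flat nine).

Eb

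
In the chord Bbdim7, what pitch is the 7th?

Abb

Root of Bbdim7 = Bb. The 7th is a diminished 7th: Bb up a diminished 7th → Abb.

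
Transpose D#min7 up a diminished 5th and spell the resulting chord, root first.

A – C – E – G

D# up a diminished 5th → A. New chord: A minor seventh.
- root: A
- minor 3rd: C
- perfect 5th: E
- minor 7th: G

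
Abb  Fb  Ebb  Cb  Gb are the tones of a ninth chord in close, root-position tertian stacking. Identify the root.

Stacking in thirds gives Fb – Abb – Cb – Ebb – Gb, so Fb is the root — Fb minor ninth.

Fb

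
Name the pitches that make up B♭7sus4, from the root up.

Bb  Eb  F  Ab

B♭7sus4: dominant seventh suspended fourth on Bb.
Bb — root
Eb — perfect 4th
F — perfect 5th
Ab — minor 7th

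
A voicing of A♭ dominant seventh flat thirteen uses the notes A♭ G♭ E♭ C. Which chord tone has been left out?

The full A♭ dominant seventh flat thirteen chord is A♭, C, E♭, G♭, F♭.
Comparing with the voicing, the minor 13th (13th) — F♭ — is absent.

F♭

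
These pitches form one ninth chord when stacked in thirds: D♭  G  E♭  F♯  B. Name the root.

E♭

Arranged so that each adjacent pair is a third by letter name: E♭ – G – B – D♭ – F♯.
The bottom of that stack, E♭, is the root (this is E♭ dominant seventh sharp nine sharp five).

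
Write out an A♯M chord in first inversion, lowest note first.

C𝄪 E♯ A♯

In root position, A♯M is A♯–C𝄪–E♯.
First inversion puts the third (C𝄪) in the bass.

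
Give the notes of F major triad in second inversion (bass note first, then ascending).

C – F – A

F major triad = F–A–C; second inversion → fifth (C) lowest.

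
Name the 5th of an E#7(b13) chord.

Root of E#7(b13) = E#. The 5th is a perfect 5th: E# up a perfect 5th → B#.

B#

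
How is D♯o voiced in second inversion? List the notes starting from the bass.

A  D#  F#

D♯o = D#–F#–A; second inversion → fifth (A) lowest.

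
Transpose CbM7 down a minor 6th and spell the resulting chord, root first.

Eb, G, Bb, D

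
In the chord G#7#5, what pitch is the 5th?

D𝄪

G#7#5 is built on G♯; its 5th is an augmented 5th above the root.
A fifth above G uses the letter D, and the augmented 5th above G♯ is D𝄪.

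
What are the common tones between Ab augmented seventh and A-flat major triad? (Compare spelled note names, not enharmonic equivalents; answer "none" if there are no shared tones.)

Ab augmented seventh: A-flat C E G-flat
A-flat major triad: A-flat C E-flat
Common to both → A-flat, C.

A-flat, C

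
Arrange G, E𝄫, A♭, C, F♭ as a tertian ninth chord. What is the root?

F♭

Arranged so that each adjacent pair is a third by letter name: F♭ – A♭ – C – E𝄫 – G.
The bottom of that stack, F♭, is the root (this is F♭ dominant seventh sharp nine sharp five).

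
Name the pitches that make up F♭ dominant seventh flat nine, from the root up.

F-flat, A-flat, C-flat, E-double-flat, G-double-flat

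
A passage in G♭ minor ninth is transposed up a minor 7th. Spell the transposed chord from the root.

F-flat  A-double-flat  C-flat  E-double-flat  G-flat

A minor 7th up from G-flat is F-flat, so the new chord is F-flat minor ninth.
root → F-flat
3rd (minor 3rd) → A-double-flat
5th (perfect 5th) → C-flat
7th (minor 7th) → E-double-flat
9th (major 9th) → G-flat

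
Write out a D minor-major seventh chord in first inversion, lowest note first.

D minor-major seventh = D–F–A–C#; first inversion → third (F) lowest.

F, A, C#, D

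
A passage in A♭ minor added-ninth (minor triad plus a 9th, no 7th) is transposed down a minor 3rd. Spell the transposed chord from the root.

F  Ab  C  G

Transposed root: Ab → F (minor 3rd down). So we spell F minor added-ninth:
root → F
3rd (minor 3rd) → Ab
5th (perfect 5th) → C
9th (major 9th) → G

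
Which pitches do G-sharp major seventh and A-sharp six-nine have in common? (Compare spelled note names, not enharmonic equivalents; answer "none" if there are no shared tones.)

G-sharp major seventh = G#, B#, D#, F##.
A-sharp six-nine = A#, C##, E#, F##, B#.
Shared: B#, F##.

B#, F##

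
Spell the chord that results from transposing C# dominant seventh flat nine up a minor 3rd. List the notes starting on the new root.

C# up a minor 3rd → E. New chord: E dominant seventh flat nine.
Root: E
Major 3rd (3rd): G#
Perfect 5th (5th): B
Minor 7th (7th): D
Minor 9th (9th): F

E, G#, B, D, F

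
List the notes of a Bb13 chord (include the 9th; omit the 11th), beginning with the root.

Bb13: dominant thirteenth on Bb.
- root: Bb
- major 3rd: D
- perfect 5th: F
- minor 7th: Ab
- major 9th: C
- major 13th: G

Bb  D  F  Ab  C  G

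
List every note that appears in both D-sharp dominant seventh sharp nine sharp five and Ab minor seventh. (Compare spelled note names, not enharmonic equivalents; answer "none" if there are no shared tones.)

none

D-sharp dominant seventh sharp nine sharp five: D-sharp F-double-sharp A-double-sharp C-sharp E-double-sharp
Ab minor seventh: A-flat C-flat E-flat G-flat
Common to both → none.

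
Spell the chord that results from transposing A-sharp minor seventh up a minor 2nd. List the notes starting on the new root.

B – D – F# – A

A# up a minor 2nd → B. New chord: B minor seventh.
B — root
D — minor 3rd
F# — perfect 5th
A — minor 7th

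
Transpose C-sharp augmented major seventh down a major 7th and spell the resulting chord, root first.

D  F-sharp  A-sharp  C-sharp

C-sharp down a major 7th → D. New chord: D augmented major seventh.
Root: D
Major 3rd (3rd): F-sharp
Augmented 5th (5th): A-sharp
Major 7th (7th): C-sharp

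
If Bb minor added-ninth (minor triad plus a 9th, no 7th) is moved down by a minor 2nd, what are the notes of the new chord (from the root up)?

A minor 2nd down from B-flat is A, so the new chord is A minor added-ninth.
- root: A
- minor 3rd: C
- perfect 5th: E
- major 9th: B

A  C  E  B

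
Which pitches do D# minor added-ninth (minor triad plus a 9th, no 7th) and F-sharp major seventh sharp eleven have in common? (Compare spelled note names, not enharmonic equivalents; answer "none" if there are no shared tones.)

F-sharp, A-sharp, E-sharp

D# minor added-ninth = D-sharp, F-sharp, A-sharp, E-sharp.
F-sharp major seventh sharp eleven = F-sharp, A-sharp, C-sharp, E-sharp, B-sharp.
Shared: F-sharp, A-sharp, E-sharp.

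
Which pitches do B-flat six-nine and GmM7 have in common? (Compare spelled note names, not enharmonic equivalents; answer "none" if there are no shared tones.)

Bb, D, G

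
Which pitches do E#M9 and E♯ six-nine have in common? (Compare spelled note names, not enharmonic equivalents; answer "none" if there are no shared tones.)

E#, G##, B#, F##

E#M9 = E#, G##, B#, D##, F##.
E♯ six-nine = E#, G##, B#, C##, F##.
Shared: E#, G##, B#, F##.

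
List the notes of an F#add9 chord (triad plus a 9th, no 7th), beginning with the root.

F#, A#, C#, G#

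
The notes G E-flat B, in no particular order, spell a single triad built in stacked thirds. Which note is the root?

Stacking in thirds gives E-flat – G – B, so E-flat is the root — E-flat augmented triad.

E-flat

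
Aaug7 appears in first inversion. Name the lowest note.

Aaug7 in root position is A–C#–E#–G.
First inversion places the third in the bass, which is C#.

C#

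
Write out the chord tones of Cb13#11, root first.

Cb, Eb, Gb, Bbb, Db, F, Ab

Root Cb, quality dominant thirteenth sharp eleven:
- root: Cb
- major 3rd: Eb
- perfect 5th: Gb
- minor 7th: Bbb
- major 9th: Db
- augmented 11th: F
- major 13th: Ab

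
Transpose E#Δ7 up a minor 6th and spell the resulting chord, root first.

C♯  E♯  G♯  B♯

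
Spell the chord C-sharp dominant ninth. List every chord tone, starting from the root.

C#  E#  G#  B  D#

C-sharp dominant ninth: dominant ninth on C#.
root → C#
3rd (major 3rd) → E#
5th (perfect 5th) → G#
7th (minor 7th) → B
9th (major 9th) → D#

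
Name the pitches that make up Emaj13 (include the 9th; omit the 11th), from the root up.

E  G#  B  D#  F#  C#

Emaj13 is a major thirteenth built on E.
root → E
3rd (major 3rd) → G#
5th (perfect 5th) → B
7th (major 7th) → D#
9th (major 9th) → F#
13th (major 13th) → C#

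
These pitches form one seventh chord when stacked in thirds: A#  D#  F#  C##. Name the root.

D#

Stacking in thirds gives D# – F# – A# – C##, so D# is the root — D# minor-major seventh.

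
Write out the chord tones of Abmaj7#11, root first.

Abmaj7#11 is a major seventh sharp eleven built on Ab.
root → Ab
3rd (major 3rd) → C
5th (perfect 5th) → Eb
7th (major 7th) → G
11th (augmented 11th) → D

Ab – C – Eb – G – D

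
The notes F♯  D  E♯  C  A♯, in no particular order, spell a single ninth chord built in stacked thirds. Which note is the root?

Arranged so that each adjacent pair is a third by letter name: D – F♯ – A♯ – C – E♯.
The bottom of that stack, D, is the root (this is D dominant seventh sharp nine sharp five).

D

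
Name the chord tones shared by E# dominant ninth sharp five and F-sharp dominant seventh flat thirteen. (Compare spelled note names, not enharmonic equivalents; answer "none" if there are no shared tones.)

none

E# dominant ninth sharp five: E♯ G𝄪 B𝄪 D♯ F𝄪
F-sharp dominant seventh flat thirteen: F♯ A♯ C♯ E D
Common to both → none.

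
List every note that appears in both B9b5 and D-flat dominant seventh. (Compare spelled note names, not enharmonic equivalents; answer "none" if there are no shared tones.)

B9b5 = B, D♯, F, A, C♯.
D-flat dominant seventh = D♭, F, A♭, C♭.
Shared: F.

F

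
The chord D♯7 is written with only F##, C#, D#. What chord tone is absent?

A#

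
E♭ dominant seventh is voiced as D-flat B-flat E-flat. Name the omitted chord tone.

E♭ dominant seventh = E-flat, G, B-flat, D-flat. The voicing lacks the 3rd (major 3rd), G.

G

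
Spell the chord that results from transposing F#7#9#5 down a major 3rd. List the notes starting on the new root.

D, F#, A#, C, E#

Transposed root: F# → D (major 3rd down). So we spell D dominant seventh sharp nine sharp five:
D — root
F# — major 3rd
A# — augmented 5th
C — minor 7th
E# — augmented 9th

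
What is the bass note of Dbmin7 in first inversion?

Dbmin7 in root position is D♭–F♭–A♭–C♭.
First inversion places the third in the bass, which is F♭.

F♭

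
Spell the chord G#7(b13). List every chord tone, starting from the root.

G#, B#, D#, F#, E

Root G#, quality dominant seventh flat thirteen:
G# — root
B# — major 3rd
D# — perfect 5th
F# — minor 7th
E — minor 13th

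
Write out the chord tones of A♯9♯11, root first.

A♯9♯11 is a dominant ninth sharp eleven built on A#.
root → A#
3rd (major 3rd) → C##
5th (perfect 5th) → E#
7th (minor 7th) → G#
9th (major 9th) → B#
11th (augmented 11th) → D##

A#, C##, E#, G#, B#, D##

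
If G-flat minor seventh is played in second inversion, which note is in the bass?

D-flat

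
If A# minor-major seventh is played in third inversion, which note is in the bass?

G##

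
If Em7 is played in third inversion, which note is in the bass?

Em7 in root position is E–G–B–D.
Third inversion places the seventh in the bass, which is D.

D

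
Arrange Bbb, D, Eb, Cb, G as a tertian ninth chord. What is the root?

Arranged so that each adjacent pair is a third by letter name: Cb – Eb – G – Bbb – D.
The bottom of that stack, Cb, is the root (this is Cb dominant seventh sharp nine sharp five).

Cb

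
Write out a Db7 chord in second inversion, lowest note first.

In root position, Db7 is Db–F–Ab–Cb.
Second inversion puts the fifth (Ab) in the bass.

Ab Cb Db F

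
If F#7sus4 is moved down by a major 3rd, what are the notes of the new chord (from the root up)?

D G A C

A major 3rd down from F# is D, so the new chord is D dominant seventh suspended fourth.
D — root
G — perfect 4th
A — perfect 5th
C — minor 7th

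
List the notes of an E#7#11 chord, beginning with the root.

E#7#11 is a dominant seventh sharp eleven built on E#.
- root: E#
- major 3rd: G##
- perfect 5th: B#
- minor 7th: D#
- augmented 11th: A##

E#  G##  B#  D#  A##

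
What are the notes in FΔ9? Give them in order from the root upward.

F – A – C – E – G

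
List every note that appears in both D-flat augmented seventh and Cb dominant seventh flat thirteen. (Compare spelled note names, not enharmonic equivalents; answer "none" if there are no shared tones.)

D-flat augmented seventh: D-flat F A C-flat
Cb dominant seventh flat thirteen: C-flat E-flat G-flat B-double-flat A-double-flat
Common to both → C-flat.

C-flat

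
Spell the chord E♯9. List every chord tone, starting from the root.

E♯ G𝄪 B♯ D♯ F𝄪

Root E♯, quality dominant ninth:
root → E♯
3rd (major 3rd) → G𝄪
5th (perfect 5th) → B♯
7th (minor 7th) → D♯
9th (major 9th) → F𝄪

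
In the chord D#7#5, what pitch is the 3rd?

F##

Root of D#7#5 = D#. The 3rd is a major 3rd: D# up a major 3rd → F##.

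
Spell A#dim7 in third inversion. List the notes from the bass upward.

G, A#, C#, E

In root position, A#dim7 is A#–C#–E–G.
Third inversion puts the seventh (G) in the bass.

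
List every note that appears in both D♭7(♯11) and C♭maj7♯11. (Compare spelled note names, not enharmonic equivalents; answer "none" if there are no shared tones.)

D♭7(♯11): Db F Ab Cb G
C♭maj7♯11: Cb Eb Gb Bb F
Common to both → F, Cb.

F, Cb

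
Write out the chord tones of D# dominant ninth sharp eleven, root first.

D# dominant ninth sharp eleven is a dominant ninth sharp eleven built on D♯.
Root: D♯
Major 3rd (3rd): F𝄪
Perfect 5th (5th): A♯
Minor 7th (7th): C♯
Major 9th (9th): E♯
Augmented 11th (11th): G𝄪

D♯ – F𝄪 – A♯ – C♯ – E♯ – G𝄪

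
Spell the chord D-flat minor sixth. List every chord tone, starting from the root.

D-flat minor sixth is a minor sixth built on D♭.
Root: D♭
Minor 3rd (3rd): F♭
Perfect 5th (5th): A♭
Major 6th (6th): B♭

D♭, F♭, A♭, B♭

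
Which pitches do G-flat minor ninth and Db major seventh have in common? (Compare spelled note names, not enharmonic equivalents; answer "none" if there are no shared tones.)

D-flat – A-flat

G-flat minor ninth = G-flat, B-double-flat, D-flat, F-flat, A-flat.
Db major seventh = D-flat, F, A-flat, C.
Shared: D-flat, A-flat.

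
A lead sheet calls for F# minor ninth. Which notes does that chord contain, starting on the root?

F# – A – C# – E – G#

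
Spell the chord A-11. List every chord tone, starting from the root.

A-11 is a minor eleventh built on A.
Root: A
Minor 3rd (3rd): C
Perfect 5th (5th): E
Minor 7th (7th): G
Major 9th (9th): B
Perfect 11th (11th): D

A, C, E, G, B, D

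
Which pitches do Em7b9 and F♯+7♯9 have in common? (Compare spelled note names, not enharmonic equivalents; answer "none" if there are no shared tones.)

E

Em7b9 = E, G, B, D, F.
F♯+7♯9 = F#, A#, C##, E, G##.
Shared: E.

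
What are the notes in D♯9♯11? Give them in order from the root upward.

D# – F## – A# – C# – E# – G##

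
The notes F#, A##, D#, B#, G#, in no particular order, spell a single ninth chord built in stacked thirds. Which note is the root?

Stacking in thirds gives G# – B# – D# – F# – A##, so G# is the root — G# dominant seventh sharp nine.

G#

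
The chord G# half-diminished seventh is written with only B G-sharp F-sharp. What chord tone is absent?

D

G# half-diminished seventh = G-sharp, B, D, F-sharp. The voicing lacks the 5th (diminished 5th), D.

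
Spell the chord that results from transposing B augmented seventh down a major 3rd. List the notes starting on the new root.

G, B, D#, F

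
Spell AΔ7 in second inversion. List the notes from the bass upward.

E, G#, A, C#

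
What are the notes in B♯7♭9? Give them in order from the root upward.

B♯7♭9 is a dominant seventh flat nine built on B#.
Root: B#
Major 3rd (3rd): D##
Perfect 5th (5th): F##
Minor 7th (7th): A#
Minor 9th (9th): C#

B#, D##, F##, A#, C#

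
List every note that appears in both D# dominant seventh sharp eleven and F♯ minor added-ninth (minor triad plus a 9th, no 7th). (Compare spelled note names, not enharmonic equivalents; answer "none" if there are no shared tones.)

D# dominant seventh sharp eleven = D♯, F𝄪, A♯, C♯, G𝄪.
F♯ minor added-ninth = F♯, A, C♯, G♯.
Shared: C♯.

C♯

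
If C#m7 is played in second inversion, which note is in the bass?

C#m7 in root position is C♯–E–G♯–B.
Second inversion places the fifth in the bass, which is G♯.

G♯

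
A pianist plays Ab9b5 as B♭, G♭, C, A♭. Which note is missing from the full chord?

The full Ab9b5 chord is A♭, C, E𝄫, G♭, B♭.
Comparing with the voicing, the diminished 5th (5th) — E𝄫 — is absent.

E𝄫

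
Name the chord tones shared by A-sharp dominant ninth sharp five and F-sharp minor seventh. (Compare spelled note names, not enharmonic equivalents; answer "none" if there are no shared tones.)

A-sharp dominant ninth sharp five = A-sharp, C-double-sharp, E-double-sharp, G-sharp, B-sharp.
F-sharp minor seventh = F-sharp, A, C-sharp, E.
Shared: none.

none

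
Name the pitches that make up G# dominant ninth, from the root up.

G# – B# – D# – F# – A#

Root G#, quality dominant ninth:
- root: G#
- major 3rd: B#
- perfect 5th: D#
- minor 7th: F#
- major 9th: A#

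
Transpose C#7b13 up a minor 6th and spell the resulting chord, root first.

A  C#  E  G  F

A minor 6th up from C# is A, so the new chord is A dominant seventh flat thirteen.
root → A
3rd (major 3rd) → C#
5th (perfect 5th) → E
7th (minor 7th) → G
13th (minor 13th) → F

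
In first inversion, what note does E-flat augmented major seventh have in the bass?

G

E-flat augmented major seventh = Eb–G–B–D. First inversion → third in the bass = G.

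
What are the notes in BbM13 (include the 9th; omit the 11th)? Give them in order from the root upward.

BbM13: major thirteenth on Bb.
Bb — root
D — major 3rd
F — perfect 5th
A — major 7th
C — major 9th
G — major 13th

Bb D F A C G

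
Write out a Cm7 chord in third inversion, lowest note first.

B♭, C, E♭, G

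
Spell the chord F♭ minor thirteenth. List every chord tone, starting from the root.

Root F-flat, quality minor thirteenth:
Root: F-flat
Minor 3rd (3rd): A-double-flat
Perfect 5th (5th): C-flat
Minor 7th (7th): E-double-flat
Major 9th (9th): G-flat
Perfect 11th (11th): B-double-flat
Major 13th (13th): D-flat

F-flat  A-double-flat  C-flat  E-double-flat  G-flat  B-double-flat  D-flat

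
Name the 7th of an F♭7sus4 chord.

Ebb

Root of F♭7sus4 = Fb. The 7th is a minor 7th: Fb up a minor 7th → Ebb.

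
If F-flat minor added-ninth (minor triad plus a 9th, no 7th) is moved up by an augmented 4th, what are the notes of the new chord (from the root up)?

An augmented 4th up from F-flat is B-flat, so the new chord is B-flat minor added-ninth.
Root: B-flat
Minor 3rd (3rd): D-flat
Perfect 5th (5th): F
Major 9th (9th): C

B-flat  D-flat  F  C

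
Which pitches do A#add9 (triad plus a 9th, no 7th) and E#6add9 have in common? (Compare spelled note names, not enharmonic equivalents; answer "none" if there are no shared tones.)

C𝄪 E♯ B♯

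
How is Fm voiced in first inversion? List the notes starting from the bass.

Ab, C, F

In root position, Fm is F–Ab–C.
First inversion puts the third (Ab) in the bass.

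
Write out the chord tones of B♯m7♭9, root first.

B# D# F## A# C#

B♯m7♭9 is a minor seventh flat nine built on B#.
Root: B#
Minor 3rd (3rd): D#
Perfect 5th (5th): F##
Minor 7th (7th): A#
Minor 9th (9th): C#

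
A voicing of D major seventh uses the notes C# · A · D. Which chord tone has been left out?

D major seventh = D, F#, A, C#. The voicing lacks the 3rd (major 3rd), F#.

F#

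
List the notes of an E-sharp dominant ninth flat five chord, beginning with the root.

E#  G##  B  D#  F##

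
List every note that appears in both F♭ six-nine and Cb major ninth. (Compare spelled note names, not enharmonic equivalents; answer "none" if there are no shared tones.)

C-flat, D-flat, G-flat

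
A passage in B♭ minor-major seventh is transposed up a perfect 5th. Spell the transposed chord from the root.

F, Ab, C, E

Bb up a perfect 5th → F. New chord: F minor-major seventh.
root → F
3rd (minor 3rd) → Ab
5th (perfect 5th) → C
7th (major 7th) → E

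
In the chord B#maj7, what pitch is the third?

D##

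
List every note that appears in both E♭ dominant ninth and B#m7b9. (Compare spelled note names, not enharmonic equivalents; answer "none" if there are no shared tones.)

none

E♭ dominant ninth = E♭, G, B♭, D♭, F.
B#m7b9 = B♯, D♯, F𝄪, A♯, C♯.
Shared: none.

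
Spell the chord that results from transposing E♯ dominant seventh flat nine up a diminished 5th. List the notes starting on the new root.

E# up a diminished 5th → B. New chord: B dominant seventh flat nine.
- root: B
- major 3rd: D#
- perfect 5th: F#
- minor 7th: A
- minor 9th: C

B, D#, F#, A, C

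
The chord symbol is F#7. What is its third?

A#

F#7 is built on F#; its 3rd is a major 3rd above the root.
A third above F uses the letter A, and the major 3rd above F# is A#.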